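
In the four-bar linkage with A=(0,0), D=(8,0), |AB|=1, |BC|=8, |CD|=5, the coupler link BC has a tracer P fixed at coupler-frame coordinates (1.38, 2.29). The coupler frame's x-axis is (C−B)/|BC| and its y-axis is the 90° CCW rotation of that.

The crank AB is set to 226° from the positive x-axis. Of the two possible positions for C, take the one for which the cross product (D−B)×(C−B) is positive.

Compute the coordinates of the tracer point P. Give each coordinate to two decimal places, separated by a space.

-1.07 1.93

A=(0,0), D=(8.00,0)
B = A + 1.00·(cos226°, sin226°) = (-0.6947, -0.7193)
|BD| = 8.7244
circle(B,8.00) ∩ circle(D,5.00): a=6.5973, h=4.5250
  candidates: C₊=(5.5071,4.3342) cross=39.478; C₋=(6.2533,-4.6850) cross=-39.478
  mode + wants cross > 0 → take C=(5.5071,4.3342) (cross=39.478)
ex = (C−B)/|BC| = (0.7752,0.6317); ey = (-0.6317,0.7752)
P = B + 1.38·ex + 2.29·ey = (-1.0714,1.9276)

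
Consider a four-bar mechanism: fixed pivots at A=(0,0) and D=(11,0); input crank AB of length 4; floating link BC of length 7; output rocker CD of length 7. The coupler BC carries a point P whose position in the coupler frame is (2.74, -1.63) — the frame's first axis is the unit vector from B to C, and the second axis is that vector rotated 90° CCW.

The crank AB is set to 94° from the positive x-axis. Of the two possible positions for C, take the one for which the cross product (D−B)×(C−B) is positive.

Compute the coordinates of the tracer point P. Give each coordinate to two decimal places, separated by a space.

A=(0,0), D=(11.00,0)
B = A + 4.00·(cos94°, sin94°) = (-0.2790, 3.9903)
|BD| = 11.9641
circle(B,7.00) ∩ circle(D,7.00): a=5.9820, h=3.6353
  candidates: C₊=(6.5729,5.4223) cross=43.493; C₋=(4.1480,-1.4320) cross=-43.493
  mode + wants cross > 0 → take C=(6.5729,5.4223) (cross=43.493)
ex = (C−B)/|BC| = (0.9789,0.2046); ey = (-0.2046,0.9789)
P = B + 2.74·ex + -1.63·ey = (2.7365,2.9553)

2.74 2.96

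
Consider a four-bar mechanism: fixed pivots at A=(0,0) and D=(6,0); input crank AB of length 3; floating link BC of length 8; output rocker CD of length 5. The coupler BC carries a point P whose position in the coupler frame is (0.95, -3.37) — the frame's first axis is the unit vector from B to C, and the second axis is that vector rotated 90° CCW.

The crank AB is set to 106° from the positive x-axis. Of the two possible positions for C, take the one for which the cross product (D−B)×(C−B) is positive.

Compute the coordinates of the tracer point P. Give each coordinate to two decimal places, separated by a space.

0.95 -0.13

A=(0,0), D=(6.00,0)
B = A + 3.00·(cos106°, sin106°) = (-0.8269, 2.8838)
|BD| = 7.4110
circle(B,8.00) ∩ circle(D,5.00): a=6.3367, h=4.8832
  candidates: C₊=(6.9106,4.9164) cross=36.190; C₋=(3.1102,-4.0803) cross=-36.190
  mode + wants cross > 0 → take C=(6.9106,4.9164) (cross=36.190)
ex = (C−B)/|BC| = (0.9672,0.2541); ey = (-0.2541,0.9672)
P = B + 0.95·ex + -3.37·ey = (0.9481,-0.1343)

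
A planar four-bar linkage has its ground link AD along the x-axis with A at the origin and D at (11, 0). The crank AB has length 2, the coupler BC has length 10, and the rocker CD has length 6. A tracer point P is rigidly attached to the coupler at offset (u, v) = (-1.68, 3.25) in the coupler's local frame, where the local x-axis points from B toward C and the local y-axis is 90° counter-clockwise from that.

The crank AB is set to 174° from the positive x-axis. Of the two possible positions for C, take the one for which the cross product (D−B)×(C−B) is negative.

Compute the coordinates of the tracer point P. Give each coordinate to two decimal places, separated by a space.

A=(0,0), D=(11.00,0)
B = A + 2.00·(cos174°, sin174°) = (-1.9890, 0.2091)
|BD| = 12.9907
circle(B,10.00) ∩ circle(D,6.00): a=8.9587, h=4.4432
  candidates: C₊=(7.0400,4.5076) cross=57.721; C₋=(6.8970,-4.3778) cross=-57.721
  mode - wants cross < 0 → take C=(6.8970,-4.3778) (cross=-57.721)
ex = (C−B)/|BC| = (0.8886,-0.4587); ey = (0.4587,0.8886)
P = B + -1.68·ex + 3.25·ey = (-1.9912,3.8676)

-1.99 3.87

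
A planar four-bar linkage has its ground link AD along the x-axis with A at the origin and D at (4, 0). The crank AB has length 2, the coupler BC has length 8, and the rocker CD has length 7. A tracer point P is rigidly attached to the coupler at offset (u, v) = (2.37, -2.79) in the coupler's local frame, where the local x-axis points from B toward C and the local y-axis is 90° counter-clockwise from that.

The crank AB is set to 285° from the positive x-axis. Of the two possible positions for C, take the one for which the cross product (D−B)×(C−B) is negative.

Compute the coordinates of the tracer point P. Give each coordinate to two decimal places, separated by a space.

1.05 -5.55

A=(0,0), D=(4.00,0)
B = A + 2.00·(cos285°, sin285°) = (0.5176, -1.9319)
|BD| = 3.9823
circle(B,8.00) ∩ circle(D,7.00): a=3.8745, h=6.9992
  candidates: C₊=(0.5104,6.0681) cross=27.873; C₋=(7.3010,-6.1728) cross=-27.873
  mode - wants cross < 0 → take C=(7.3010,-6.1728) (cross=-27.873)
ex = (C−B)/|BC| = (0.8479,-0.5301); ey = (0.5301,0.8479)
P = B + 2.37·ex + -2.79·ey = (1.0482,-5.5539)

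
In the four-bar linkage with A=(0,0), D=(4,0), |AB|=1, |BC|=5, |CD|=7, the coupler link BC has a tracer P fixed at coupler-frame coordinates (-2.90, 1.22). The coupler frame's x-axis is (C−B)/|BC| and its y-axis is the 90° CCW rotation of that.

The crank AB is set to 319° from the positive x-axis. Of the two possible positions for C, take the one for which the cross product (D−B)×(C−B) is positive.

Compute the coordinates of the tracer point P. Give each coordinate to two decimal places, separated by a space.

1.40 -3.74

A=(0,0), D=(4.00,0)
B = A + 1.00·(cos319°, sin319°) = (0.7547, -0.6561)
|BD| = 3.3109
circle(B,5.00) ∩ circle(D,7.00): a=-1.9689, h=4.5960
  candidates: C₊=(-2.0858,3.4587) cross=15.217; C₋=(-0.2644,-5.5511) cross=-15.217
  mode + wants cross > 0 → take C=(-2.0858,3.4587) (cross=15.217)
ex = (C−B)/|BC| = (-0.5681,0.8230); ey = (-0.8230,-0.5681)
P = B + -2.90·ex + 1.22·ey = (1.3982,-3.7357)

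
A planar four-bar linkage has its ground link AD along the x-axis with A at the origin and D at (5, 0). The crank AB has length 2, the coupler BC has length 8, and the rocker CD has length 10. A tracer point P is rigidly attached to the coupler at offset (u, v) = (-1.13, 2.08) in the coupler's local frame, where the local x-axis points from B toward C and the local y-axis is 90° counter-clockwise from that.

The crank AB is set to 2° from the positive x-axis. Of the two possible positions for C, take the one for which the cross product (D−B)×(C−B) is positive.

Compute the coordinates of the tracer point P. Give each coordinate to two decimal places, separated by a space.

A=(0,0), D=(5.00,0)
B = A + 2.00·(cos2°, sin2°) = (1.9988, 0.0698)
|BD| = 3.0020
circle(B,8.00) ∩ circle(D,10.00): a=-4.4949, h=6.6178
  candidates: C₊=(-2.3411,6.7903) cross=19.867; C₋=(-2.6488,-6.4417) cross=-19.867
  mode + wants cross > 0 → take C=(-2.3411,6.7903) (cross=19.867)
ex = (C−B)/|BC| = (-0.5425,0.8401); ey = (-0.8401,-0.5425)
P = B + -1.13·ex + 2.08·ey = (0.8644,-2.0078)

0.86 -2.01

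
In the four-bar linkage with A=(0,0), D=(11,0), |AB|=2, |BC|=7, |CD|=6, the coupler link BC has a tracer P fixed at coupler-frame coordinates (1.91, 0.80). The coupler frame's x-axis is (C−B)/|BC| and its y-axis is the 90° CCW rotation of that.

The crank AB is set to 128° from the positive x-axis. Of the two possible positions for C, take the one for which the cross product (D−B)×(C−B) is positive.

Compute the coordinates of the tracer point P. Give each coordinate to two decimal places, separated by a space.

0.52 2.69

A=(0,0), D=(11.00,0)
B = A + 2.00·(cos128°, sin128°) = (-1.2313, 1.5760)
|BD| = 12.3324
circle(B,7.00) ∩ circle(D,6.00): a=6.6933, h=2.0494
  candidates: C₊=(5.6690,2.7532) cross=25.274; C₋=(5.1452,-1.3119) cross=-25.274
  mode + wants cross > 0 → take C=(5.6690,2.7532) (cross=25.274)
ex = (C−B)/|BC| = (0.9858,0.1682); ey = (-0.1682,0.9858)
P = B + 1.91·ex + 0.80·ey = (0.5169,2.6858)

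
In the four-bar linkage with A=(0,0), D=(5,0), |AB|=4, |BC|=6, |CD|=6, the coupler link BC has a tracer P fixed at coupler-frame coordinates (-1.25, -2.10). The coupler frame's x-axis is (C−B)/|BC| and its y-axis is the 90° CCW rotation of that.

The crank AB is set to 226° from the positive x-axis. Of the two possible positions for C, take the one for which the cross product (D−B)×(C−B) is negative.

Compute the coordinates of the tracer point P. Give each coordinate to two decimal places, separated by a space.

A=(0,0), D=(5.00,0)
B = A + 4.00·(cos226°, sin226°) = (-2.7786, -2.8774)
|BD| = 8.2938
circle(B,6.00) ∩ circle(D,6.00): a=4.1469, h=4.3363
  candidates: C₊=(-0.3937,2.6283) cross=35.964; C₋=(2.6151,-5.5056) cross=-35.964
  mode - wants cross < 0 → take C=(2.6151,-5.5056) (cross=-35.964)
ex = (C−B)/|BC| = (0.8990,-0.4380); ey = (0.4380,0.8990)
P = B + -1.25·ex + -2.10·ey = (-4.8222,-4.2176)

-4.82 -4.22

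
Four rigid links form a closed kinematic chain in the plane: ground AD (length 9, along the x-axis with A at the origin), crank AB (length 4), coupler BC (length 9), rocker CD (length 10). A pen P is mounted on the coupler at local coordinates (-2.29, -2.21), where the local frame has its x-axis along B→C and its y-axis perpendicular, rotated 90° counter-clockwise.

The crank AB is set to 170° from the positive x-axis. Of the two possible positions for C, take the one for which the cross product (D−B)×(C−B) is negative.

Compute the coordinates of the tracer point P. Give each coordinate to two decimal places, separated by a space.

A=(0,0), D=(9.00,0)
B = A + 4.00·(cos170°, sin170°) = (-3.9392, 0.6946)
|BD| = 12.9579
circle(B,9.00) ∩ circle(D,10.00): a=5.7458, h=6.9272
  candidates: C₊=(2.1696,7.3038) cross=89.762; C₋=(1.4270,-6.5306) cross=-89.762
  mode - wants cross < 0 → take C=(1.4270,-6.5306) (cross=-89.762)
ex = (C−B)/|BC| = (0.5962,-0.8028); ey = (0.8028,0.5962)
P = B + -2.29·ex + -2.21·ey = (-7.0788,1.2153)

-7.08 1.22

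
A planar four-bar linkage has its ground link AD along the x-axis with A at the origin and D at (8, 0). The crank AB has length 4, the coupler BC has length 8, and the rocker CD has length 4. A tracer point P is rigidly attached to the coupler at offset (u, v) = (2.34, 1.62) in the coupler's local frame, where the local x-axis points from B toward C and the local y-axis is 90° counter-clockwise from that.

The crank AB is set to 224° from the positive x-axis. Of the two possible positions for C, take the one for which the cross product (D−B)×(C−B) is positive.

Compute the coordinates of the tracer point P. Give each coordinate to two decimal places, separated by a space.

-1.60 -0.23

A=(0,0), D=(8.00,0)
B = A + 4.00·(cos224°, sin224°) = (-2.8774, -2.7786)
|BD| = 11.2267
circle(B,8.00) ∩ circle(D,4.00): a=7.7511, h=1.9800
  candidates: C₊=(4.1425,1.0582) cross=22.229; C₋=(5.1226,-2.7786) cross=-22.229
  mode + wants cross > 0 → take C=(4.1425,1.0582) (cross=22.229)
ex = (C−B)/|BC| = (0.8775,0.4796); ey = (-0.4796,0.8775)
P = B + 2.34·ex + 1.62·ey = (-1.6010,-0.2348)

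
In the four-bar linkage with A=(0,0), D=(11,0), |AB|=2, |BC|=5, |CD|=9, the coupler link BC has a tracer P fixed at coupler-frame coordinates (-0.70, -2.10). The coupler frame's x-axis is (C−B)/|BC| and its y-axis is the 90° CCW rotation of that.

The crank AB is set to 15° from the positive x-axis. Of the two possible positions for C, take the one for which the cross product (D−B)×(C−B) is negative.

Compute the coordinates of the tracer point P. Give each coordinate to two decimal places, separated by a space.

-0.27 0.70

A=(0,0), D=(11.00,0)
B = A + 2.00·(cos15°, sin15°) = (1.9319, 0.5176)
|BD| = 9.0829
circle(B,5.00) ∩ circle(D,9.00): a=1.4587, h=4.7825
  candidates: C₊=(3.6608,5.2092) cross=43.439; C₋=(3.1157,-4.3402) cross=-43.439
  mode - wants cross < 0 → take C=(3.1157,-4.3402) (cross=-43.439)
ex = (C−B)/|BC| = (0.2368,-0.9716); ey = (0.9716,0.2368)
P = B + -0.70·ex + -2.10·ey = (-0.2742,0.7005)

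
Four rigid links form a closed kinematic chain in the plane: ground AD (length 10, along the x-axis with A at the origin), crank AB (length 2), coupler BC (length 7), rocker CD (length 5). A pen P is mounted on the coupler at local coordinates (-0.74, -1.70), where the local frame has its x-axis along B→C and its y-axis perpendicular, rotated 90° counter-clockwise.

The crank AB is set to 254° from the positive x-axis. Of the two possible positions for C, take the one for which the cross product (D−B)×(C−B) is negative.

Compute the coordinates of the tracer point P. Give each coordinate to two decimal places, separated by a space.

A=(0,0), D=(10.00,0)
B = A + 2.00·(cos254°, sin254°) = (-0.5513, -1.9225)
|BD| = 10.7250
circle(B,7.00) ∩ circle(D,5.00): a=6.4814, h=2.6442
  candidates: C₊=(5.3511,1.8407) cross=28.359; C₋=(6.2991,-3.3621) cross=-28.359
  mode - wants cross < 0 → take C=(6.2991,-3.3621) (cross=-28.359)
ex = (C−B)/|BC| = (0.9786,-0.2056); ey = (0.2056,0.9786)
P = B + -0.74·ex + -1.70·ey = (-1.6251,-3.4340)

-1.63 -3.43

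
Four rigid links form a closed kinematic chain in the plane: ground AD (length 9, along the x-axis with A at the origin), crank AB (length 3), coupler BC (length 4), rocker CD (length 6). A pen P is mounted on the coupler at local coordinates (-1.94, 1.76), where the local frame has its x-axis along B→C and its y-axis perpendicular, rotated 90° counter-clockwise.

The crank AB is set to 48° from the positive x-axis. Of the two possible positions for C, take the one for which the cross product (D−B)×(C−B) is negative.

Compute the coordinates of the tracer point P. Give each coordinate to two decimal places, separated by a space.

A=(0,0), D=(9.00,0)
B = A + 3.00·(cos48°, sin48°) = (2.0074, 2.2294)
|BD| = 7.3394
circle(B,4.00) ∩ circle(D,6.00): a=2.3072, h=3.2675
  candidates: C₊=(5.1981,4.6417) cross=23.982; C₋=(3.2130,-1.5845) cross=-23.982
  mode - wants cross < 0 → take C=(3.2130,-1.5845) (cross=-23.982)
ex = (C−B)/|BC| = (0.3014,-0.9535); ey = (0.9535,0.3014)
P = B + -1.94·ex + 1.76·ey = (3.1008,4.6097)

3.10 4.61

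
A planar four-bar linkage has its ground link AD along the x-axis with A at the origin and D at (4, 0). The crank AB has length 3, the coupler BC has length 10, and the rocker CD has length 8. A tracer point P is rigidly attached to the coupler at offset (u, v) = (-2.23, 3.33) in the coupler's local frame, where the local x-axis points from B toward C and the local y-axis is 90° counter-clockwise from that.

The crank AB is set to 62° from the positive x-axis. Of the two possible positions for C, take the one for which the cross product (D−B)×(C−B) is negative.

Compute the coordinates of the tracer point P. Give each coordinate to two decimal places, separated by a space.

A=(0,0), D=(4.00,0)
B = A + 3.00·(cos62°, sin62°) = (1.4084, 2.6488)
|BD| = 3.7058
circle(B,10.00) ∩ circle(D,8.00): a=6.7102, h=7.4144
  candidates: C₊=(11.4009,3.0377) cross=27.476; C₋=(0.8014,-7.3327) cross=-27.476
  mode - wants cross < 0 → take C=(0.8014,-7.3327) (cross=-27.476)
ex = (C−B)/|BC| = (-0.0607,-0.9982); ey = (0.9982,-0.0607)
P = B + -2.23·ex + 3.33·ey = (4.8676,4.6726)

4.87 4.67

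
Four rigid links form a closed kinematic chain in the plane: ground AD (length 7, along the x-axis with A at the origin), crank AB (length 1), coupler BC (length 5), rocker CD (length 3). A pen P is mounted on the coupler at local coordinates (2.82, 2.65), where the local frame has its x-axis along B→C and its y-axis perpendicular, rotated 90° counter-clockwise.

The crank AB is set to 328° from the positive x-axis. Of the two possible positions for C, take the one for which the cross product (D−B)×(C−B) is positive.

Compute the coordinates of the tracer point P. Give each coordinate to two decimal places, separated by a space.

A=(0,0), D=(7.00,0)
B = A + 1.00·(cos328°, sin328°) = (0.8480, -0.5299)
|BD| = 6.1747
circle(B,5.00) ∩ circle(D,3.00): a=4.3830, h=2.4062
  candidates: C₊=(5.0083,2.2435) cross=14.857; C₋=(5.4213,-2.5510) cross=-14.857
  mode + wants cross > 0 → take C=(5.0083,2.2435) (cross=14.857)
ex = (C−B)/|BC| = (0.8321,0.5547); ey = (-0.5547,0.8321)
P = B + 2.82·ex + 2.65·ey = (1.7245,3.2393)

1.72 3.24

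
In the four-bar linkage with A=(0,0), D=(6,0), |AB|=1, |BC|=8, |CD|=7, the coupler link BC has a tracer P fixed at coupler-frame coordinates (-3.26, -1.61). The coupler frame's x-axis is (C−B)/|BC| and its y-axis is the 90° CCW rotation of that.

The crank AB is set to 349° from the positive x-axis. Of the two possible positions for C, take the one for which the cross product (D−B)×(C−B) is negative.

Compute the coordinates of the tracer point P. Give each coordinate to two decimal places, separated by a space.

A=(0,0), D=(6.00,0)
B = A + 1.00·(cos349°, sin349°) = (0.9816, -0.1908)
|BD| = 5.0220
circle(B,8.00) ∩ circle(D,7.00): a=4.0044, h=6.9256
  candidates: C₊=(4.7200,6.8820) cross=34.781; C₋=(5.2463,-6.9593) cross=-34.781
  mode - wants cross < 0 → take C=(5.2463,-6.9593) (cross=-34.781)
ex = (C−B)/|BC| = (0.5331,-0.8461); ey = (0.8461,0.5331)
P = B + -3.26·ex + -1.61·ey = (-2.1184,1.7091)

-2.12 1.71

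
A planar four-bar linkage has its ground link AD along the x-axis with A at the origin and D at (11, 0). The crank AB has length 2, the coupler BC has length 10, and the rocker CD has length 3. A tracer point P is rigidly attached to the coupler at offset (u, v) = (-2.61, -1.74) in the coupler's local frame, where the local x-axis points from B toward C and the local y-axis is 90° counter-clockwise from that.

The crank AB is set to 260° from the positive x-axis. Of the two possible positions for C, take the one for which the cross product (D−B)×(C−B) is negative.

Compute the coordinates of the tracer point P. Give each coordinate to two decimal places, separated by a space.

-3.07 -3.52

A=(0,0), D=(11.00,0)
B = A + 2.00·(cos260°, sin260°) = (-0.3473, -1.9696)
|BD| = 11.5170
circle(B,10.00) ∩ circle(D,3.00): a=9.7092, h=2.3941
  candidates: C₊=(8.8094,2.0497) cross=27.573; C₋=(9.6283,-2.6680) cross=-27.573
  mode - wants cross < 0 → take C=(9.6283,-2.6680) (cross=-27.573)
ex = (C−B)/|BC| = (0.9976,-0.0698); ey = (0.0698,0.9976)
P = B + -2.61·ex + -1.74·ey = (-3.0724,-3.5231)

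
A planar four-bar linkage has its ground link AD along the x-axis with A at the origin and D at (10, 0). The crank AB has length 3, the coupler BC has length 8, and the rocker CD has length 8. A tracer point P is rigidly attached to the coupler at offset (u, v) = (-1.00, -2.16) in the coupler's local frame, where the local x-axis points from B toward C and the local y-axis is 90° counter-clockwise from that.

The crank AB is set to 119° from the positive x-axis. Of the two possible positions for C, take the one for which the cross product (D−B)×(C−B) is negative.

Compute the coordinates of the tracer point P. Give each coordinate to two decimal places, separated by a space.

A=(0,0), D=(10.00,0)
B = A + 3.00·(cos119°, sin119°) = (-1.4544, 2.6239)
|BD| = 11.7511
circle(B,8.00) ∩ circle(D,8.00): a=5.8756, h=5.4294
  candidates: C₊=(5.4851,6.6042) cross=63.801; C₋=(3.0605,-3.9803) cross=-63.801
  mode - wants cross < 0 → take C=(3.0605,-3.9803) (cross=-63.801)
ex = (C−B)/|BC| = (0.5644,-0.8255); ey = (0.8255,0.5644)
P = B + -1.00·ex + -2.16·ey = (-3.8019,2.2304)

-3.80 2.23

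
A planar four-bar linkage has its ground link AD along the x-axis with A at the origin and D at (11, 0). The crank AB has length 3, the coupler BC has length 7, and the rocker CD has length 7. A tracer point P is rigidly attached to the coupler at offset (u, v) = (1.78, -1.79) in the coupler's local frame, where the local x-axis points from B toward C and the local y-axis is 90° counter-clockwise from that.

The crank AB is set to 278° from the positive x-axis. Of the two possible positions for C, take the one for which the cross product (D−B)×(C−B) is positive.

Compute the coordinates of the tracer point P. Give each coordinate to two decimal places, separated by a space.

2.91 -2.59

A=(0,0), D=(11.00,0)
B = A + 3.00·(cos278°, sin278°) = (0.4175, -2.9708)
|BD| = 10.9916
circle(B,7.00) ∩ circle(D,7.00): a=5.4958, h=4.3355
  candidates: C₊=(4.5370,2.6887) cross=47.654; C₋=(6.8806,-5.6595) cross=-47.654
  mode + wants cross > 0 → take C=(4.5370,2.6887) (cross=47.654)
ex = (C−B)/|BC| = (0.5885,0.8085); ey = (-0.8085,0.5885)
P = B + 1.78·ex + -1.79·ey = (2.9123,-2.5851)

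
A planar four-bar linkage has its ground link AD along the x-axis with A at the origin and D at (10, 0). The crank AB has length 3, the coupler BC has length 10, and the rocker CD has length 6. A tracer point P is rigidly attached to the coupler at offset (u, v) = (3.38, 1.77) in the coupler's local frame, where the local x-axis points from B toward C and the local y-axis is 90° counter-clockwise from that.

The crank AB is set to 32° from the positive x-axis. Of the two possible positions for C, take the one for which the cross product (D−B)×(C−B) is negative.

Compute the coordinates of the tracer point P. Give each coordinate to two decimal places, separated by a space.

6.10 0.21

A=(0,0), D=(10.00,0)
B = A + 3.00·(cos32°, sin32°) = (2.5441, 1.5898)
|BD| = 7.6235
circle(B,10.00) ∩ circle(D,6.00): a=8.0093, h=5.9876
  candidates: C₊=(11.6260,5.7755) cross=45.646; C₋=(9.1287,-5.9364) cross=-45.646
  mode - wants cross < 0 → take C=(9.1287,-5.9364) (cross=-45.646)
ex = (C−B)/|BC| = (0.6585,-0.7526); ey = (0.7526,0.6585)
P = B + 3.38·ex + 1.77·ey = (6.1019,0.2114)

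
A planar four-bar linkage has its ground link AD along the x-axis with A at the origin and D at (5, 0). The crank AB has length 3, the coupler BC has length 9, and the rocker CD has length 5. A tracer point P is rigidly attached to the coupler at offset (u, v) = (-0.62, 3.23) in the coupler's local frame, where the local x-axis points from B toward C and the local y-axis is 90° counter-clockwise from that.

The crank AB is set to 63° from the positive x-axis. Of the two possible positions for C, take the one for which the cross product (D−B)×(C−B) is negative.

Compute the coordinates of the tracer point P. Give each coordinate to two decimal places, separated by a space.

3.70 4.98

A=(0,0), D=(5.00,0)
B = A + 3.00·(cos63°, sin63°) = (1.3620, 2.6730)
|BD| = 4.5145
circle(B,9.00) ∩ circle(D,5.00): a=8.4595, h=3.0719
  candidates: C₊=(9.9981,0.1396) cross=13.868; C₋=(6.3603,-4.8114) cross=-13.868
  mode - wants cross < 0 → take C=(6.3603,-4.8114) (cross=-13.868)
ex = (C−B)/|BC| = (0.5554,-0.8316); ey = (0.8316,0.5554)
P = B + -0.62·ex + 3.23·ey = (3.7037,4.9825)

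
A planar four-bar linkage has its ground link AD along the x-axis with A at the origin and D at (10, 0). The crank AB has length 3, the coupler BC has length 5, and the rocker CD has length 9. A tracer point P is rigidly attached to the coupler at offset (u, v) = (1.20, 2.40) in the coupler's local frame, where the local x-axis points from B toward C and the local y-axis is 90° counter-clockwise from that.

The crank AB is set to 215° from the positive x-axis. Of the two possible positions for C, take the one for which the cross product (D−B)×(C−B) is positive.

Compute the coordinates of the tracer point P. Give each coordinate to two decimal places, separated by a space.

-3.24 0.85

A=(0,0), D=(10.00,0)
B = A + 3.00·(cos215°, sin215°) = (-2.4575, -1.7207)
|BD| = 12.5757
circle(B,5.00) ∩ circle(D,9.00): a=4.0614, h=2.9164
  candidates: C₊=(1.1667,1.7240) cross=36.676; C₋=(1.9648,-4.0540) cross=-36.676
  mode + wants cross > 0 → take C=(1.1667,1.7240) (cross=36.676)
ex = (C−B)/|BC| = (0.7248,0.6889); ey = (-0.6889,0.7248)
P = B + 1.20·ex + 2.40·ey = (-3.2411,0.8456)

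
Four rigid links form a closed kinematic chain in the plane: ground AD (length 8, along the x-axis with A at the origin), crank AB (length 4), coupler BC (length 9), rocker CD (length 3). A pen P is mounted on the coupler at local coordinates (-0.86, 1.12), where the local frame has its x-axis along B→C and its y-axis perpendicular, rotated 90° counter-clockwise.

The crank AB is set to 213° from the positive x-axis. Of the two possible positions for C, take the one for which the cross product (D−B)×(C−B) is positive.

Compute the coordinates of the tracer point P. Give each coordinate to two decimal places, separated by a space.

-4.54 -1.41

A=(0,0), D=(8.00,0)
B = A + 4.00·(cos213°, sin213°) = (-3.3547, -2.1786)
|BD| = 11.5618
circle(B,9.00) ∩ circle(D,3.00): a=8.8946, h=1.3734
  candidates: C₊=(5.1218,0.8462) cross=15.878; C₋=(5.6394,-1.8513) cross=-15.878
  mode + wants cross > 0 → take C=(5.1218,0.8462) (cross=15.878)
ex = (C−B)/|BC| = (0.9418,0.3361); ey = (-0.3361,0.9418)
P = B + -0.86·ex + 1.12·ey = (-4.5411,-1.4127)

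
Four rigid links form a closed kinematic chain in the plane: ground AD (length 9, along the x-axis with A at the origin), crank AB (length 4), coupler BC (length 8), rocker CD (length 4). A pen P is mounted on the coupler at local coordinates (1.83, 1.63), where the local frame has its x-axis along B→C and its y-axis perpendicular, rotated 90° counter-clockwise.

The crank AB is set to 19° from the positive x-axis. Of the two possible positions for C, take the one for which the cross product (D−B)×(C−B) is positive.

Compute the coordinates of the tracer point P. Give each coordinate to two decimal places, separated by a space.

5.21 3.29

A=(0,0), D=(9.00,0)
B = A + 4.00·(cos19°, sin19°) = (3.7821, 1.3023)
|BD| = 5.3780
circle(B,8.00) ∩ circle(D,4.00): a=7.1516, h=3.5853
  candidates: C₊=(11.5890,3.0491) cross=19.282; C₋=(9.8527,-3.9081) cross=-19.282
  mode + wants cross > 0 → take C=(11.5890,3.0491) (cross=19.282)
ex = (C−B)/|BC| = (0.9759,0.2184); ey = (-0.2184,0.9759)
P = B + 1.83·ex + 1.63·ey = (5.2120,3.2925)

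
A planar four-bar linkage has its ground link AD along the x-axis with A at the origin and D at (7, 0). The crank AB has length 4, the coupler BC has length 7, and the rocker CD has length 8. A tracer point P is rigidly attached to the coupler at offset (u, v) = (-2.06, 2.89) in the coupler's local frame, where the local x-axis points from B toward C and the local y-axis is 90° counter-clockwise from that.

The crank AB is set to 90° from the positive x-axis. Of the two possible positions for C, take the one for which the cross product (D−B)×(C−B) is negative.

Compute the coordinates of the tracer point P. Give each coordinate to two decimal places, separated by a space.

3.01 5.88

A=(0,0), D=(7.00,0)
B = A + 4.00·(cos90°, sin90°) = (0.0000, 4.0000)
|BD| = 8.0623
circle(B,7.00) ∩ circle(D,8.00): a=3.1009, h=6.2757
  candidates: C₊=(5.8059,7.9104) cross=50.596; C₋=(-0.4213,-2.9873) cross=-50.596
  mode - wants cross < 0 → take C=(-0.4213,-2.9873) (cross=-50.596)
ex = (C−B)/|BC| = (-0.0602,-0.9982); ey = (0.9982,-0.0602)
P = B + -2.06·ex + 2.89·ey = (3.0087,5.8823)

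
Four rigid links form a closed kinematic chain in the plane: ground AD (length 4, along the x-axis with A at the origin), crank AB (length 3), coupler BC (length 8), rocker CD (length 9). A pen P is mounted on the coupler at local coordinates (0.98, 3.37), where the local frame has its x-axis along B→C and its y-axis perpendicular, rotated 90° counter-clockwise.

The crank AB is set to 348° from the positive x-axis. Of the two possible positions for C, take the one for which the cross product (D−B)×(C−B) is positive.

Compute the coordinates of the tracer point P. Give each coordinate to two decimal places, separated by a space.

A=(0,0), D=(4.00,0)
B = A + 3.00·(cos348°, sin348°) = (2.9344, -0.6237)
|BD| = 1.2347
circle(B,8.00) ∩ circle(D,9.00): a=-6.2670, h=4.9724
  candidates: C₊=(-4.9860,0.5016) cross=6.139; C₋=(0.0379,-8.0809) cross=-6.139
  mode + wants cross > 0 → take C=(-4.9860,0.5016) (cross=6.139)
ex = (C−B)/|BC| = (-0.9901,0.1407); ey = (-0.1407,-0.9901)
P = B + 0.98·ex + 3.37·ey = (1.4901,-3.8224)

1.49 -3.82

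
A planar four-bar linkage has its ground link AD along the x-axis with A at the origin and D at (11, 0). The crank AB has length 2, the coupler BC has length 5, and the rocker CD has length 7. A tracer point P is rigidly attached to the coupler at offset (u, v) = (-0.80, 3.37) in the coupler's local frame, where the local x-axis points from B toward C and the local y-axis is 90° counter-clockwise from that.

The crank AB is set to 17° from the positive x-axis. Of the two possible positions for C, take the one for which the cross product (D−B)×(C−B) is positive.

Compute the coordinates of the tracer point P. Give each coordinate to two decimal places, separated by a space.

-1.07 2.35

A=(0,0), D=(11.00,0)
B = A + 2.00·(cos17°, sin17°) = (1.9126, 0.5847)
|BD| = 9.1062
circle(B,5.00) ∩ circle(D,7.00): a=3.2353, h=3.8122
  candidates: C₊=(5.3860,4.1813) cross=34.715; C₋=(4.8964,-3.4273) cross=-34.715
  mode + wants cross > 0 → take C=(5.3860,4.1813) (cross=34.715)
ex = (C−B)/|BC| = (0.6947,0.7193); ey = (-0.7193,0.6947)
P = B + -0.80·ex + 3.37·ey = (-1.0672,2.3504)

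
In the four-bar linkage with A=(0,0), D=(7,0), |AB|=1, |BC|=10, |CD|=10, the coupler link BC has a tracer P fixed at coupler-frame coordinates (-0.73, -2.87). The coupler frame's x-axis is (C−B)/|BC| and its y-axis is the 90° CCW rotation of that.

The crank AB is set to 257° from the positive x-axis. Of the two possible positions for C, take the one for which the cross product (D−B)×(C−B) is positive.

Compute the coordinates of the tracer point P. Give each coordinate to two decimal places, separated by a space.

2.39 -2.36

A=(0,0), D=(7.00,0)
B = A + 1.00·(cos257°, sin257°) = (-0.2250, -0.9744)
|BD| = 7.2904
circle(B,10.00) ∩ circle(D,10.00): a=3.6452, h=9.3120
  candidates: C₊=(2.1430,8.7412) cross=67.888; C₋=(4.6321,-9.7156) cross=-67.888
  mode + wants cross > 0 → take C=(2.1430,8.7412) (cross=67.888)
ex = (C−B)/|BC| = (0.2368,0.9716); ey = (-0.9716,0.2368)
P = B + -0.73·ex + -2.87·ey = (2.3906,-2.3632)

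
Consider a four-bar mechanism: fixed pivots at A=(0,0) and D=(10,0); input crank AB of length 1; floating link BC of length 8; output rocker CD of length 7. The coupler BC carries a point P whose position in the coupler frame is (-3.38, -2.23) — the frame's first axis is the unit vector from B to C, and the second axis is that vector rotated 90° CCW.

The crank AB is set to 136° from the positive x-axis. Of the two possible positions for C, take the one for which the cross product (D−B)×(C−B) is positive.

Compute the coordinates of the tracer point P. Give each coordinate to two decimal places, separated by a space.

-2.08 -3.12

A=(0,0), D=(10.00,0)
B = A + 1.00·(cos136°, sin136°) = (-0.7193, 0.6947)
|BD| = 10.7418
circle(B,8.00) ∩ circle(D,7.00): a=6.0691, h=5.2121
  candidates: C₊=(5.6741,5.5034) cross=55.987; C₋=(5.0000,-4.8990) cross=-55.987
  mode + wants cross > 0 → take C=(5.6741,5.5034) (cross=55.987)
ex = (C−B)/|BC| = (0.7992,0.6011); ey = (-0.6011,0.7992)
P = B + -3.38·ex + -2.23·ey = (-2.0802,-3.1192)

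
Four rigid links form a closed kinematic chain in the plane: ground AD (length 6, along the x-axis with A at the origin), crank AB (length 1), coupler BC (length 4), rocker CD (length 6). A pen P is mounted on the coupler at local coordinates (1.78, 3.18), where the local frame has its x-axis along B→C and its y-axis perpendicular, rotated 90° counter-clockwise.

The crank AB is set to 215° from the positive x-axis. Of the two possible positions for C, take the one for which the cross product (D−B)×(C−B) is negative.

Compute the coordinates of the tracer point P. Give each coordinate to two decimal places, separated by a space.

A=(0,0), D=(6.00,0)
B = A + 1.00·(cos215°, sin215°) = (-0.8192, -0.5736)
|BD| = 6.8432
circle(B,4.00) ∩ circle(D,6.00): a=1.9603, h=3.4867
  candidates: C₊=(0.8420,3.0652) cross=23.860; C₋=(1.4265,-3.8837) cross=-23.860
  mode - wants cross < 0 → take C=(1.4265,-3.8837) (cross=-23.860)
ex = (C−B)/|BC| = (0.5614,-0.8275); ey = (0.8275,0.5614)
P = B + 1.78·ex + 3.18·ey = (2.8117,-0.2613)

2.81 -0.26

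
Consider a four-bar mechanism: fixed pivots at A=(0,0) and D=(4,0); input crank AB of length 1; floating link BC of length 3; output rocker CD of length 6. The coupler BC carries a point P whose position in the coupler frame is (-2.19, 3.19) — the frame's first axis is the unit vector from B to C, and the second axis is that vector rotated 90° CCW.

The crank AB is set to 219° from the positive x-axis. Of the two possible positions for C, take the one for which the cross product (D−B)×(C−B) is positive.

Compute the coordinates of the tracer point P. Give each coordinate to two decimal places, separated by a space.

A=(0,0), D=(4.00,0)
B = A + 1.00·(cos219°, sin219°) = (-0.7771, -0.6293)
|BD| = 4.8184
circle(B,3.00) ∩ circle(D,6.00): a=-0.3925, h=2.9742
  candidates: C₊=(-1.5548,2.2681) cross=14.331; C₋=(-0.7779,-3.6293) cross=-14.331
  mode + wants cross > 0 → take C=(-1.5548,2.2681) (cross=14.331)
ex = (C−B)/|BC| = (-0.2592,0.9658); ey = (-0.9658,-0.2592)
P = B + -2.19·ex + 3.19·ey = (-3.2904,-3.5713)

-3.29 -3.57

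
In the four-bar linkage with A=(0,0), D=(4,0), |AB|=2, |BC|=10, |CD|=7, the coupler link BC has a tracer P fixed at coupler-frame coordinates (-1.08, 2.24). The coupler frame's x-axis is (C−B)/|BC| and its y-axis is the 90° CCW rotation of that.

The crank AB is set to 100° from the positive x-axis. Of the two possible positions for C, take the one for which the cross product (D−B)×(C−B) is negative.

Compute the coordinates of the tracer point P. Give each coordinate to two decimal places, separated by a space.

A=(0,0), D=(4.00,0)
B = A + 2.00·(cos100°, sin100°) = (-0.3473, 1.9696)
|BD| = 4.7727
circle(B,10.00) ∩ circle(D,7.00): a=7.7293, h=6.3450
  candidates: C₊=(9.3116,4.5593) cross=30.282; C₋=(4.0746,-6.9996) cross=-30.282
  mode - wants cross < 0 → take C=(4.0746,-6.9996) (cross=-30.282)
ex = (C−B)/|BC| = (0.4422,-0.8969); ey = (0.8969,0.4422)
P = B + -1.08·ex + 2.24·ey = (1.1842,3.9288)

1.18 3.93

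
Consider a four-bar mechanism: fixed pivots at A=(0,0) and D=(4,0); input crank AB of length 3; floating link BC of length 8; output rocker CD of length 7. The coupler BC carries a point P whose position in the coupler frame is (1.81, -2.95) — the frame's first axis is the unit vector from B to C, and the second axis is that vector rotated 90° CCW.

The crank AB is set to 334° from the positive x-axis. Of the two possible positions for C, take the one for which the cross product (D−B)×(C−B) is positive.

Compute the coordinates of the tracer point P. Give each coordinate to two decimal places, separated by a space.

5.41 0.83

A=(0,0), D=(4.00,0)
B = A + 3.00·(cos334°, sin334°) = (2.6964, -1.3151)
|BD| = 1.8517
circle(B,8.00) ∩ circle(D,7.00): a=4.9761, h=6.2640
  candidates: C₊=(1.7508,6.6288) cross=11.599; C₋=(10.6483,-2.1909) cross=-11.599
  mode + wants cross > 0 → take C=(1.7508,6.6288) (cross=11.599)
ex = (C−B)/|BC| = (-0.1182,0.9930); ey = (-0.9930,-0.1182)
P = B + 1.81·ex + -2.95·ey = (5.4118,0.8309)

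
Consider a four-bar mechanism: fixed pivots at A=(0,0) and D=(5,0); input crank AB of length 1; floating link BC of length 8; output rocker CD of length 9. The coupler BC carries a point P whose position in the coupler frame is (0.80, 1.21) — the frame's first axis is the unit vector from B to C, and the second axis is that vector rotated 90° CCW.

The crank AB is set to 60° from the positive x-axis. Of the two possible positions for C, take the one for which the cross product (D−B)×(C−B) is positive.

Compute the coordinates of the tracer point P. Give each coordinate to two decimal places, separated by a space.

A=(0,0), D=(5.00,0)
B = A + 1.00·(cos60°, sin60°) = (0.5000, 0.8660)
|BD| = 4.5826
circle(B,8.00) ∩ circle(D,9.00): a=0.4364, h=7.9881
  candidates: C₊=(2.4382,8.6277) cross=36.606; C₋=(-0.5810,-7.0606) cross=-36.606
  mode + wants cross > 0 → take C=(2.4382,8.6277) (cross=36.606)
ex = (C−B)/|BC| = (0.2423,0.9702); ey = (-0.9702,0.2423)
P = B + 0.80·ex + 1.21·ey = (-0.4801,1.9353)

-0.48 1.94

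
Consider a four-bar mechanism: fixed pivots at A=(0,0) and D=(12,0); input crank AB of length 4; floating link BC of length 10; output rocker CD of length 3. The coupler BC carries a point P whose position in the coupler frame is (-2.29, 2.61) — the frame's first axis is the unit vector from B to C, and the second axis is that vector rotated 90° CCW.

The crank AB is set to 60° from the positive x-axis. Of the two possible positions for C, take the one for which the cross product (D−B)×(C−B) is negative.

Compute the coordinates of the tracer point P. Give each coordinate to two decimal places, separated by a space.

A=(0,0), D=(12.00,0)
B = A + 4.00·(cos60°, sin60°) = (2.0000, 3.4641)
|BD| = 10.5830
circle(B,10.00) ∩ circle(D,3.00): a=9.5908, h=2.8312
  candidates: C₊=(11.9892,3.0000) cross=29.962; C₋=(10.1358,-2.3505) cross=-29.962
  mode - wants cross < 0 → take C=(10.1358,-2.3505) (cross=-29.962)
ex = (C−B)/|BC| = (0.8136,-0.5815); ey = (0.5815,0.8136)
P = B + -2.29·ex + 2.61·ey = (1.6545,6.9191)

1.65 6.92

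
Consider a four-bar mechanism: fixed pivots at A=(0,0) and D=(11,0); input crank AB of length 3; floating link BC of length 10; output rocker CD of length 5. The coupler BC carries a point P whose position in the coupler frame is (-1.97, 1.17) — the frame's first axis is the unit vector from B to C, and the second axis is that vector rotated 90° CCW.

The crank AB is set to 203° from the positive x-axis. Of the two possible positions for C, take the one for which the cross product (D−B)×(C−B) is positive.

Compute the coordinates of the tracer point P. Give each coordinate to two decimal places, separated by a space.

A=(0,0), D=(11.00,0)
B = A + 3.00·(cos203°, sin203°) = (-2.7615, -1.1722)
|BD| = 13.8113
circle(B,10.00) ∩ circle(D,5.00): a=9.6208, h=2.7276
  candidates: C₊=(6.5931,2.3621) cross=37.671; C₋=(7.0561,-3.0734) cross=-37.671
  mode + wants cross > 0 → take C=(6.5931,2.3621) (cross=37.671)
ex = (C−B)/|BC| = (0.9355,0.3534); ey = (-0.3534,0.9355)
P = B + -1.97·ex + 1.17·ey = (-5.0179,-0.7740)

-5.02 -0.77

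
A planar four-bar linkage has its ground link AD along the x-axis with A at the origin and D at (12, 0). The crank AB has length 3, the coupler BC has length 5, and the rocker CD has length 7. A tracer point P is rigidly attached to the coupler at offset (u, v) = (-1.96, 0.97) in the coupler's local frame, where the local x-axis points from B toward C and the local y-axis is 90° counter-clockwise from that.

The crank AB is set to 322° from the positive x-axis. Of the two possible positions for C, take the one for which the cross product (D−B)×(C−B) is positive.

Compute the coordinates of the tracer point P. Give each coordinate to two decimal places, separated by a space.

0.42 -2.84

A=(0,0), D=(12.00,0)
B = A + 3.00·(cos322°, sin322°) = (2.3640, -1.8470)
|BD| = 9.8114
circle(B,5.00) ∩ circle(D,7.00): a=3.6826, h=3.3821
  candidates: C₊=(5.3441,2.1679) cross=33.183; C₋=(6.6175,-4.4753) cross=-33.183
  mode + wants cross > 0 → take C=(5.3441,2.1679) (cross=33.183)
ex = (C−B)/|BC| = (0.5960,0.8030); ey = (-0.8030,0.5960)
P = B + -1.96·ex + 0.97·ey = (0.4169,-2.8427)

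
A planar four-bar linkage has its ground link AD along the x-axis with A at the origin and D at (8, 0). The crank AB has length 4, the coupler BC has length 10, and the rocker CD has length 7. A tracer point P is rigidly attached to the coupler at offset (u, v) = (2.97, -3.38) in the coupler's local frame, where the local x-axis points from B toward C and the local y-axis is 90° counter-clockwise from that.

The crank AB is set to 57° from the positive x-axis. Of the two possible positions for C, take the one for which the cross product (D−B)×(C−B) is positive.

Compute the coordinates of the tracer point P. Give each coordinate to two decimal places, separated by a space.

5.89 0.82

A=(0,0), D=(8.00,0)
B = A + 4.00·(cos57°, sin57°) = (2.1786, 3.3547)
|BD| = 6.7189
circle(B,10.00) ∩ circle(D,7.00): a=7.1547, h=6.9864
  candidates: C₊=(11.8659,5.8356) cross=46.941; C₋=(4.8894,-6.2709) cross=-46.941
  mode + wants cross > 0 → take C=(11.8659,5.8356) (cross=46.941)
ex = (C−B)/|BC| = (0.9687,0.2481); ey = (-0.2481,0.9687)
P = B + 2.97·ex + -3.38·ey = (5.8943,0.8172)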